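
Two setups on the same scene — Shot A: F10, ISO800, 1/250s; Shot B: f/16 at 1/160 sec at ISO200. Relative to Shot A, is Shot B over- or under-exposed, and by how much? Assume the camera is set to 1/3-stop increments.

Aperture: f/10 → f/11 → f/13 → f/14 → f/16 — 1 1/3 stops smaller aperture (darker).
Shutter speed: 1/250 → 1/200 → 1/160 — 2/3 stop slower (brighter).
ISO: 800 → 640 → 500 → 400 → 320 → 250 → 200 — 2 stops lower (darker).
Net: −1 1/3 +2/3 −2 = −2 2/3 stops.

2 2/3 stops darker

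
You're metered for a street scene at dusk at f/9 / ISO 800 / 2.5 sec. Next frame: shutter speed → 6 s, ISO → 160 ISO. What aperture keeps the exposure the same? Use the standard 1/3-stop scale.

f/6.3

Shutter speed: 2.5 → 3.2 → 4 → 5 → 6 — 1 1/3 stops longer (brighter).
ISO: 800 → 640 → 500 → 400 → 320 → 250 → 200 → 160 — 2 1/3 stops dropped (darker).
Net change so far: 1 stop darker. Offset with the aperture: f/9 → f/8 → f/7.1 → f/6.3.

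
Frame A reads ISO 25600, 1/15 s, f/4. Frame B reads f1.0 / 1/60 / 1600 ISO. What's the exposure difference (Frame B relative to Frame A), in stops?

2 stops darker

Aperture: f/4 → f/2.8 → f/2 → f/1.4 → f/1.0 — 4 stops wider (brighter).
Shutter speed: 1/15 → 1/30 → 1/60 — 2 stops faster (darker).
ISO: 25600 → 12800 → 6400 → 3200 → 1600 — 4 stops dropped (darker).
Net: +4 −2 −4 = −2 stops.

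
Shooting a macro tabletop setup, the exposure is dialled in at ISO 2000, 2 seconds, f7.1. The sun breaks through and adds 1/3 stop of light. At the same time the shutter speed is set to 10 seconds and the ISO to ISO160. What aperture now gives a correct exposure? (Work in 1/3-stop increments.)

f/5

Scene light: 1/3 stop brighter.
Shutter speed: 2 → 2.5 → 3.2 → 4 → 5 → 6 → 8 → 10 — 2 1/3 stops longer (brighter).
ISO: 2000 → 1600 → 1250 → 1000 → 800 → 640 → 500 → 400 → 320 → 250 → 200 → 160 — 3 2/3 stops lower (darker).
Net so far: 1 stop darker. Aperture: f/7.1 → f/6.3 → f/5.6 → f/5.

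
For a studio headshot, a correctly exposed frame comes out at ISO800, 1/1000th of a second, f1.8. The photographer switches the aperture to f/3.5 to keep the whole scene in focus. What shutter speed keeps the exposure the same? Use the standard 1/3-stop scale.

1/250s

Aperture: f/1.8 → f/2 → f/2.2 → f/2.5 → f/2.8 → f/3.2 → f/3.5 — 2 stops smaller aperture (darker).
Need 2 stops brighter from the shutter speed: 1/1000 → 1/800 → 1/640 → 1/500 → 1/400 → 1/320 → 1/250.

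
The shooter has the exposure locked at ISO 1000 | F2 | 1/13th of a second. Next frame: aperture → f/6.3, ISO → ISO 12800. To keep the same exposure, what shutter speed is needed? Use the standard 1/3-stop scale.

1/15s

Aperture: f/2 → f/2.2 → f/2.5 → f/2.8 → f/3.2 → f/3.5 → f/4 → f/4.5 → f/5 → f/5.6 → f/6.3 — 3 1/3 stops stopped down (darker).
ISO: 1000 → 1250 → 1600 → 2000 → 2500 → 3200 → 4000 → 5000 → 6400 → 8000 → 10000 → 12800 — 3 2/3 stops higher (brighter).
Net change so far: 1/3 stop brighter. Offset with the shutter speed: 1/13 → 1/15.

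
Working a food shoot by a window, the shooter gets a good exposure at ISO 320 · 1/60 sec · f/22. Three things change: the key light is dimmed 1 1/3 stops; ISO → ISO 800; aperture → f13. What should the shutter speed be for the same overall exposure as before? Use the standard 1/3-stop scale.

Scene light: 1 1/3 stops darker.
ISO: 320 → 400 → 500 → 640 → 800 — 1 1/3 stops raised (brighter).
Aperture: f/22 → f/20 → f/18 → f/16 → f/14 → f/13 — 1 2/3 stops wider (brighter).
Net so far: 1 2/3 stops brighter. Shutter speed: 1/60 → 1/80 → 1/100 → 1/125 → 1/160 → 1/200.

1/200s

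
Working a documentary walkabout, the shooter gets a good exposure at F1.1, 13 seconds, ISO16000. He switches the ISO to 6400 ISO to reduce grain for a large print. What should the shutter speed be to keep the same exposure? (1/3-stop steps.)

ISO: 16000 → 12800 → 10000 → 8000 → 6400 — 1 1/3 stops dropped (darker).
Need 1 1/3 stops brighter from the shutter speed: 13 → 15 → 20 → 25 → 30.

30 s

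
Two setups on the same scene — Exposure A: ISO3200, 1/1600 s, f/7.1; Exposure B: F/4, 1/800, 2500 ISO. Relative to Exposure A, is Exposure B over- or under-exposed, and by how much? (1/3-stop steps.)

Aperture: f/7.1 → f/6.3 → f/5.6 → f/5 → f/4.5 → f/4 — 1 2/3 stops opened up (brighter).
Shutter speed: 1/1600 → 1/1250 → 1/1000 → 1/800 — 1 stop slower (brighter).
ISO: 3200 → 2500 — 1/3 stop dropped (darker).
Net: +1 2/3 +1 −1/3 = +2 1/3 stops.

2 1/3 stops brighter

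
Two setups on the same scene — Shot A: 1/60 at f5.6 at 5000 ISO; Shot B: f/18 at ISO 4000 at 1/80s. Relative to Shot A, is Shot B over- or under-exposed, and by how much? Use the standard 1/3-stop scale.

4 stops darker

Aperture: f/5.6 → f/6.3 → f/7.1 → f/8 → f/9 → f/10 → f/11 → f/13 → f/14 → f/16 → f/18 — 3 1/3 stops narrower (darker).
Shutter speed: 1/60 → 1/80 — 1/3 stop faster (darker).
ISO: 5000 → 4000 — 1/3 stop dropped (darker).
Net: −3 1/3 −1/3 −1/3 = −4 stops.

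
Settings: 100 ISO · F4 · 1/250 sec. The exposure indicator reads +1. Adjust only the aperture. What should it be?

f/5.6

Overexposed by 1 stop → need 1 stop darker.
Aperture: f/4 → f/5.6.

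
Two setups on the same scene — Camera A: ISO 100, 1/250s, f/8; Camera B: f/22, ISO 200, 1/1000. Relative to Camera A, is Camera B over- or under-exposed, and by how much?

4 stops darker

Aperture: f/8 → f/11 → f/16 → f/22 — 3 stops narrower (darker).
Shutter speed: 1/250 → 1/500 → 1/1000 — 2 stops shorter (darker).
ISO: 100 → 200 — 1 stop higher (brighter).
Net: −3 −2 +1 = −4 stops.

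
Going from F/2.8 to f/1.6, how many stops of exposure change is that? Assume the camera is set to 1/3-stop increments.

f/2.8 → f/2.5 → f/2.2 → f/2 → f/1.8 → f/1.6 — count the steps: 5 third-stops = 1 2/3 stops.

1 2/3 stops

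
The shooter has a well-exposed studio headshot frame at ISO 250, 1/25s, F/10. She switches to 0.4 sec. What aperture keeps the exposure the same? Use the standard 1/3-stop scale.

Shutter speed: 1/25 → 1/20 → 1/15 → 1/13 → 1/10 → 1/8 → 1/6 → 1/5 → 1/4 → 0.3 → 0.4 — 3 1/3 stops longer (brighter).
Need 3 1/3 stops darker from the aperture: f/10 → f/11 → f/13 → f/14 → f/16 → f/18 → f/20 → f/22 → f/25 → f/29 → f/32.

f/32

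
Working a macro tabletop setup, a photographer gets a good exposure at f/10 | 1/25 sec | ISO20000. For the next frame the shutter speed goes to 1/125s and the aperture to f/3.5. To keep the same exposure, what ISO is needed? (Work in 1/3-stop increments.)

Shutter speed: 1/25 → 1/30 → 1/40 → 1/50 → 1/60 → 1/80 → 1/100 → 1/125 — 2 1/3 stops shorter (darker).
Aperture: f/10 → f/9 → f/8 → f/7.1 → f/6.3 → f/5.6 → f/5 → f/4.5 → f/4 → f/3.5 — 3 stops larger aperture (brighter).
Net change so far: 2/3 stop brighter. Offset with the ISO: 20000 → 16000 → 12800.

ISO 12800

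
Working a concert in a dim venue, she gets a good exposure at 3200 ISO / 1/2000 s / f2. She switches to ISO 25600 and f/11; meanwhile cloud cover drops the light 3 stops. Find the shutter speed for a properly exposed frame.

1/60s

Scene light: 3 stops darker.
ISO: 3200 → 6400 → 12800 → 25600 — 3 stops higher (brighter).
Aperture: f/2 → f/2.8 → f/4 → f/5.6 → f/8 → f/11 — 5 stops narrower (darker).
Net so far: 5 stops darker. Shutter speed: 1/2000 → 1/1000 → 1/500 → 1/250 → 1/125 → 1/60.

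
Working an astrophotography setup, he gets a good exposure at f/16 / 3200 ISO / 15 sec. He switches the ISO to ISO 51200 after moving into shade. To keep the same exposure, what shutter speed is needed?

1 s

ISO: 3200 → 6400 → 12800 → 25600 → 51200 — 4 stops higher (brighter).
Need 4 stops darker from the shutter speed: 15 → 8 → 4 → 2 → 1.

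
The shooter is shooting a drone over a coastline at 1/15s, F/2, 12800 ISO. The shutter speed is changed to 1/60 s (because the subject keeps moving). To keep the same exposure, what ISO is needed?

ISO 51200

Shutter speed: 1/15 → 1/30 → 1/60 — 2 stops shorter (darker).
Need 2 stops brighter from the ISO: 12800 → 25600 → 51200.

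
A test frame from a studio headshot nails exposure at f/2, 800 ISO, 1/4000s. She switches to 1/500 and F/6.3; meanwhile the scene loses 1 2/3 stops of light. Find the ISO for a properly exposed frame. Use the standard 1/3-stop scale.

Scene light: 1 2/3 stops darker.
Shutter speed: 1/4000 → 1/3200 → 1/2500 → 1/2000 → 1/1600 → 1/1250 → 1/1000 → 1/800 → 1/640 → 1/500 — 3 stops longer (brighter).
Aperture: f/2 → f/2.2 → f/2.5 → f/2.8 → f/3.2 → f/3.5 → f/4 → f/4.5 → f/5 → f/5.6 → f/6.3 — 3 1/3 stops smaller aperture (darker).
Net so far: 2 stops darker. ISO: 800 → 1000 → 1250 → 1600 → 2000 → 2500 → 3200.

ISO 3200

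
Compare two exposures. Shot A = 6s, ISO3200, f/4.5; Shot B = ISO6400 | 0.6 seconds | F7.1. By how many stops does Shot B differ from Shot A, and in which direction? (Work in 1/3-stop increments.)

3 2/3 stops darker

Aperture: f/4.5 → f/5 → f/5.6 → f/6.3 → f/7.1 — 1 1/3 stops narrower (darker).
Shutter speed: 6 → 5 → 4 → 3.2 → 2.5 → 2 → 1.6 → 1.3 → 1 → 0.8 → 0.6 — 3 1/3 stops shorter (darker).
ISO: 3200 → 4000 → 5000 → 6400 — 1 stop higher (brighter).
Net: −1 1/3 −3 1/3 +1 = −3 2/3 stops.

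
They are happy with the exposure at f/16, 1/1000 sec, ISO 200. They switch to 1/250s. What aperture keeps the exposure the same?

f/32

Shutter speed: 1/1000 → 1/500 → 1/250 — 2 stops longer (brighter).
Need 2 stops darker from the aperture: f/16 → f/22 → f/32.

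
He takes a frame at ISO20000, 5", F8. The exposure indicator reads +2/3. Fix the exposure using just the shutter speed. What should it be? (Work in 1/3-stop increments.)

Overexposed by 2/3 stop → need 2/3 stop darker.
Shutter speed: 5 → 4 → 3.2.

3.2 s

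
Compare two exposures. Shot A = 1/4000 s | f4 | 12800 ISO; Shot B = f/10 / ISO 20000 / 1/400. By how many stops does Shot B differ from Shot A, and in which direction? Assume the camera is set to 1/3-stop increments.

Aperture: f/4 → f/4.5 → f/5 → f/5.6 → f/6.3 → f/7.1 → f/8 → f/9 → f/10 — 2 2/3 stops stopped down (darker).
Shutter speed: 1/4000 → 1/3200 → 1/2500 → 1/2000 → 1/1600 → 1/1250 → 1/1000 → 1/800 → 1/640 → 1/500 → 1/400 — 3 1/3 stops longer (brighter).
ISO: 12800 → 16000 → 20000 — 2/3 stop higher (brighter).
Net: −2 2/3 +3 1/3 +2/3 = +1 1/3 stops.

1 1/3 stops brighter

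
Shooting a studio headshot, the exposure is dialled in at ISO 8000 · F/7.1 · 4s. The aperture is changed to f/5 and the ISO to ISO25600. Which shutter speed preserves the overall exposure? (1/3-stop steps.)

0.6 s

Aperture: f/7.1 → f/6.3 → f/5.6 → f/5 — 1 stop wider (brighter).
ISO: 8000 → 10000 → 12800 → 16000 → 20000 → 25600 — 1 2/3 stops higher (brighter).
Net change so far: 2 2/3 stops brighter. Offset with the shutter speed: 4 → 3.2 → 2.5 → 2 → 1.6 → 1.3 → 1 → 0.8 → 0.6.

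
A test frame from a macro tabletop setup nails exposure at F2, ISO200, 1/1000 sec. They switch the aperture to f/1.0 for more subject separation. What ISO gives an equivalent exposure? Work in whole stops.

Aperture: f/2 → f/1.4 → f/1.0 — 2 stops opened up (brighter).
Need 2 stops darker from the ISO: 200 → 100 → 50.

ISO 50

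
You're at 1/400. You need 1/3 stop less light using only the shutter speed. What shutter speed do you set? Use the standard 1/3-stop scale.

Shutter speed: 1/400 → 1/500 — 1/3 stop faster (darker).

1/500s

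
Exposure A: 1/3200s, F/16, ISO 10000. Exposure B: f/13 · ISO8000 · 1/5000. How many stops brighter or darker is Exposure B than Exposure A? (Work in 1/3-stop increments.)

Aperture: f/16 → f/14 → f/13 — 2/3 stop wider (brighter).
Shutter speed: 1/3200 → 1/4000 → 1/5000 — 2/3 stop shorter (darker).
ISO: 10000 → 8000 — 1/3 stop dropped (darker).
Net: +2/3 −2/3 −1/3 = −1/3 stops.

1/3 stop darker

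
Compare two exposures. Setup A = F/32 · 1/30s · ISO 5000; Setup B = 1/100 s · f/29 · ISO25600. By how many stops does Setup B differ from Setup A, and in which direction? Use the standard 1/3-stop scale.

1 stop brighter

Aperture: f/32 → f/29 — 1/3 stop opened up (brighter).
Shutter speed: 1/30 → 1/40 → 1/50 → 1/60 → 1/80 → 1/100 — 1 2/3 stops faster (darker).
ISO: 5000 → 6400 → 8000 → 10000 → 12800 → 16000 → 20000 → 25600 — 2 1/3 stops higher (brighter).
Net: +1/3 −1 2/3 +2 1/3 = +1 stop.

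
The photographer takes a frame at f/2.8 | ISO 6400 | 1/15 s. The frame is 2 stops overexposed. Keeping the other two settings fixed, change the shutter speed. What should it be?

Overexposed by 2 stops → need 2 stops darker.
Shutter speed: 1/15 → 1/30 → 1/60.

1/60s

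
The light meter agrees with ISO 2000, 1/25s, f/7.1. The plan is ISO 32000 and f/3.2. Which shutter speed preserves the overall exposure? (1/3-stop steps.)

ISO: 2000 → 2500 → 3200 → 4000 → 5000 → 6400 → 8000 → 10000 → 12800 → 16000 → 20000 → 25600 → 32000 — 4 stops higher (brighter).
Aperture: f/7.1 → f/6.3 → f/5.6 → f/5 → f/4.5 → f/4 → f/3.5 → f/3.2 — 2 1/3 stops larger aperture (brighter).
Net change so far: 6 1/3 stops brighter. Offset with the shutter speed: 1/25 → 1/30 → 1/40 → 1/50 → 1/60 → 1/80 → 1/100 → 1/125 → 1/160 → 1/200 → 1/250 → 1/320 → 1/400 → 1/500 → 1/640 → 1/800 → 1/1000 → 1/1250 → 1/1600 → 1/2000.

1/2000s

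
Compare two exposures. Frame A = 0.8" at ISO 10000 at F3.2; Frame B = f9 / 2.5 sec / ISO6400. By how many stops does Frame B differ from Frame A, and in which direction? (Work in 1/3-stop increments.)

2 stops darker

Aperture: f/3.2 → f/3.5 → f/4 → f/4.5 → f/5 → f/5.6 → f/6.3 → f/7.1 → f/8 → f/9 — 3 stops stopped down (darker).
Shutter speed: 0.8 → 1 → 1.3 → 1.6 → 2 → 2.5 — 1 2/3 stops slower (brighter).
ISO: 10000 → 8000 → 6400 — 2/3 stop dropped (darker).
Net: −3 +1 2/3 −2/3 = −2 stops.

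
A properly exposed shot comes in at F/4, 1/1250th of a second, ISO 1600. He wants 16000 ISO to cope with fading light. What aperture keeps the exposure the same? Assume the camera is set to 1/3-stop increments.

ISO: 1600 → 2000 → 2500 → 3200 → 4000 → 5000 → 6400 → 8000 → 10000 → 12800 → 16000 — 3 1/3 stops raised (brighter).
Need 3 1/3 stops darker from the aperture: f/4 → f/4.5 → f/5 → f/5.6 → f/6.3 → f/7.1 → f/8 → f/9 → f/10 → f/11 → f/13.

f/13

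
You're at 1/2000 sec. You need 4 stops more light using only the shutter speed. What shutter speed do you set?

1/125s

Shutter speed: 1/2000 → 1/1000 → 1/500 → 1/250 → 1/125 — 4 stops slower (brighter).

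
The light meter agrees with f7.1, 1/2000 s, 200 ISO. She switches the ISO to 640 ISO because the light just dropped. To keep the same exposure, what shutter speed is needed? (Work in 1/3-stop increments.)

1/6400s

ISO: 200 → 250 → 320 → 400 → 500 → 640 — 1 2/3 stops raised (brighter).
Need 1 2/3 stops darker from the shutter speed: 1/2000 → 1/2500 → 1/3200 → 1/4000 → 1/5000 → 1/6400.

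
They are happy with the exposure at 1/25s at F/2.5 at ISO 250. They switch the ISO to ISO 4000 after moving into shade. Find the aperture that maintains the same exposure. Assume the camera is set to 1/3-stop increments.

f/10

ISO: 250 → 320 → 400 → 500 → 640 → 800 → 1000 → 1250 → 1600 → 2000 → 2500 → 3200 → 4000 — 4 stops higher (brighter).
Need 4 stops darker from the aperture: f/2.5 → f/2.8 → f/3.2 → f/3.5 → f/4 → f/4.5 → f/5 → f/5.6 → f/6.3 → f/7.1 → f/8 → f/9 → f/10.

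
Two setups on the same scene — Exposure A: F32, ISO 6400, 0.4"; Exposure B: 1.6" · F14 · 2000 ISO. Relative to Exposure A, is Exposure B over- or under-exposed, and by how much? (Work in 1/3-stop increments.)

2 2/3 stops brighter

Aperture: f/32 → f/29 → f/25 → f/22 → f/20 → f/18 → f/16 → f/14 — 2 1/3 stops wider (brighter).
Shutter speed: 0.4 → 0.5 → 0.6 → 0.8 → 1 → 1.3 → 1.6 — 2 stops slower (brighter).
ISO: 6400 → 5000 → 4000 → 3200 → 2500 → 2000 — 1 2/3 stops lower (darker).
Net: +2 1/3 +2 −1 2/3 = +2 2/3 stops.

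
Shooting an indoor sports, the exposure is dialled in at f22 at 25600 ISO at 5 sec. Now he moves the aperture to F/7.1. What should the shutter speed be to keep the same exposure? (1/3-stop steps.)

Aperture: f/22 → f/20 → f/18 → f/16 → f/14 → f/13 → f/11 → f/10 → f/9 → f/8 → f/7.1 — 3 1/3 stops larger aperture (brighter).
Need 3 1/3 stops darker from the shutter speed: 5 → 4 → 3.2 → 2.5 → 2 → 1.6 → 1.3 → 1 → 0.8 → 0.6 → 0.5.

0.5 s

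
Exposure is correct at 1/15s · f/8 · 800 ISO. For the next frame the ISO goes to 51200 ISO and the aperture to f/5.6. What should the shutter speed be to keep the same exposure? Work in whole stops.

1/2000s

ISO: 800 → 1600 → 3200 → 6400 → 12800 → 25600 → 51200 — 6 stops higher (brighter).
Aperture: f/8 → f/5.6 — 1 stop larger aperture (brighter).
Net change so far: 7 stops brighter. Offset with the shutter speed: 1/15 → 1/30 → 1/60 → 1/125 → 1/250 → 1/500 → 1/1000 → 1/2000.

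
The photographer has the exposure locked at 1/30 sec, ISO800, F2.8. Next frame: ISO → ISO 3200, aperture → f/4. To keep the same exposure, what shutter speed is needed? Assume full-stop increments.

ISO: 800 → 1600 → 3200 — 2 stops raised (brighter).
Aperture: f/2.8 → f/4 — 1 stop smaller aperture (darker).
Net change so far: 1 stop brighter. Offset with the shutter speed: 1/30 → 1/60.

1/60s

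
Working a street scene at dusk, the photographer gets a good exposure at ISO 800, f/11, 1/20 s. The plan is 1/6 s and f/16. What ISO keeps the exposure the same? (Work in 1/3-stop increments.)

Shutter speed: 1/20 → 1/15 → 1/13 → 1/10 → 1/8 → 1/6 — 1 2/3 stops longer (brighter).
Aperture: f/11 → f/13 → f/14 → f/16 — 1 stop narrower (darker).
Net change so far: 2/3 stop brighter. Offset with the ISO: 800 → 640 → 500.

ISO 500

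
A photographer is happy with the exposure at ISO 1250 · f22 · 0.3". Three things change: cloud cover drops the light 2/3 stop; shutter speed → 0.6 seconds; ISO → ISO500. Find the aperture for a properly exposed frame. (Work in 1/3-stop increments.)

f/16

Scene light: 2/3 stop darker.
Shutter speed: 0.3 → 0.4 → 0.5 → 0.6 — 1 stop slower (brighter).
ISO: 1250 → 1000 → 800 → 640 → 500 — 1 1/3 stops dropped (darker).
Net so far: 1 stop darker. Aperture: f/22 → f/20 → f/18 → f/16.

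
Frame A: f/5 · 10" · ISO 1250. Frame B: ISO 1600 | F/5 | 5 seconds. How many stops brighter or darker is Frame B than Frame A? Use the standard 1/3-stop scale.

Aperture: unchanged.
Shutter speed: 10 → 8 → 6 → 5 — 1 stop shorter (darker).
ISO: 1250 → 1600 — 1/3 stop higher (brighter).
Net: −1 +1/3 = −2/3 stops.

2/3 stop darker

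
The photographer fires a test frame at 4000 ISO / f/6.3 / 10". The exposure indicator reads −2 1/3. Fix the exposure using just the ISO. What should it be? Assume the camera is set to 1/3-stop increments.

Underexposed by 2 1/3 stops → need 2 1/3 stops brighter.
ISO: 4000 → 5000 → 6400 → 8000 → 10000 → 12800 → 16000 → 20000.

ISO 20000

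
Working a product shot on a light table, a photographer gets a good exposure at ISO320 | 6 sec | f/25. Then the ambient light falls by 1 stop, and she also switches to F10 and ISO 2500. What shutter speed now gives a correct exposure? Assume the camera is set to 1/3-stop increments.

1/4s

Scene light: 1 stop darker.
Aperture: f/25 → f/22 → f/20 → f/18 → f/16 → f/14 → f/13 → f/11 → f/10 — 2 2/3 stops opened up (brighter).
ISO: 320 → 400 → 500 → 640 → 800 → 1000 → 1250 → 1600 → 2000 → 2500 — 3 stops higher (brighter).
Net so far: 4 2/3 stops brighter. Shutter speed: 6 → 5 → 4 → 3.2 → 2.5 → 2 → 1.6 → 1.3 → 1 → 0.8 → 0.6 → 0.5 → 0.4 → 0.3 → 1/4.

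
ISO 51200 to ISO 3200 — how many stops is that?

51200 → 25600 → 12800 → 6400 → 3200 — count the steps: 4 stops.

4 stops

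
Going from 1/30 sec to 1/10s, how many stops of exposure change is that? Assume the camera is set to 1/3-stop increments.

1/30 → 1/25 → 1/20 → 1/15 → 1/13 → 1/10 — count the steps: 5 third-stops = 1 2/3 stops.

1 2/3 stops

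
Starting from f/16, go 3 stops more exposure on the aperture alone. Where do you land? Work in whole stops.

f/5.6

Aperture: f/16 → f/11 → f/8 → f/5.6 — 3 stops larger aperture (brighter).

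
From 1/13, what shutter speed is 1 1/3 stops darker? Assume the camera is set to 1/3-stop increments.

1/30s

Shutter speed: 1/13 → 1/15 → 1/20 → 1/25 → 1/30 — 1 1/3 stops shorter (darker).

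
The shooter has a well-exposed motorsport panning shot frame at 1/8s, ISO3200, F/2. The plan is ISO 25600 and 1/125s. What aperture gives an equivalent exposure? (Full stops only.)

f/1.4

ISO: 3200 → 6400 → 12800 → 25600 — 3 stops higher (brighter).
Shutter speed: 1/8 → 1/15 → 1/30 → 1/60 → 1/125 — 4 stops shorter (darker).
Net change so far: 1 stop darker. Offset with the aperture: f/2 → f/1.4.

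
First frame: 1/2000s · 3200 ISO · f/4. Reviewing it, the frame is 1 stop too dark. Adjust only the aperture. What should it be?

f/2.8

Underexposed by 1 stop → need 1 stop brighter.
Aperture: f/4 → f/2.8.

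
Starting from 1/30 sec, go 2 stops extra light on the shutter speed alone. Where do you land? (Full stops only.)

Shutter speed: 1/30 → 1/15 → 1/8 — 2 stops slower (brighter).

1/8s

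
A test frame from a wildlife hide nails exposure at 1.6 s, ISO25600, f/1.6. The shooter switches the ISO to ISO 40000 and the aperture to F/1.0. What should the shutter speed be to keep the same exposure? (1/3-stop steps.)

0.4 s

ISO: 25600 → 32000 → 40000 — 2/3 stop raised (brighter).
Aperture: f/1.6 → f/1.4 → f/1.2 → f/1.1 → f/1.0 — 1 1/3 stops opened up (brighter).
Net change so far: 2 stops brighter. Offset with the shutter speed: 1.6 → 1.3 → 1 → 0.8 → 0.6 → 0.5 → 0.4.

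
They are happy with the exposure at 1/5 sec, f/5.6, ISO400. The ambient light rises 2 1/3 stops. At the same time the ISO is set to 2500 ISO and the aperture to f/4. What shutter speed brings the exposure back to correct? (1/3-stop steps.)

1/320s

Scene light: 2 1/3 stops brighter.
ISO: 400 → 500 → 640 → 800 → 1000 → 1250 → 1600 → 2000 → 2500 — 2 2/3 stops raised (brighter).
Aperture: f/5.6 → f/5 → f/4.5 → f/4 — 1 stop opened up (brighter).
Net so far: 6 stops brighter. Shutter speed: 1/5 → 1/6 → 1/8 → 1/10 → 1/13 → 1/15 → 1/20 → 1/25 → 1/30 → 1/40 → 1/50 → 1/60 → 1/80 → 1/100 → 1/125 → 1/160 → 1/200 → 1/250 → 1/320.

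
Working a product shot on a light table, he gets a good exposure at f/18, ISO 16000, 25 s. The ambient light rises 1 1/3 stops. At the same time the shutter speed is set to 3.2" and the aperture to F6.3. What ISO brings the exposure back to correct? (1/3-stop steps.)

ISO 6400

Scene light: 1 1/3 stops brighter.
Shutter speed: 25 → 20 → 15 → 13 → 10 → 8 → 6 → 5 → 4 → 3.2 — 3 stops faster (darker).
Aperture: f/18 → f/16 → f/14 → f/13 → f/11 → f/10 → f/9 → f/8 → f/7.1 → f/6.3 — 3 stops wider (brighter).
Net so far: 1 1/3 stops brighter. ISO: 16000 → 12800 → 10000 → 8000 → 6400.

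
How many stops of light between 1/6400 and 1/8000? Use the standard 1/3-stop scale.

1/6400 → 1/8000 — count the steps: 1 third-stops = 1/3 stop.

1/3 stop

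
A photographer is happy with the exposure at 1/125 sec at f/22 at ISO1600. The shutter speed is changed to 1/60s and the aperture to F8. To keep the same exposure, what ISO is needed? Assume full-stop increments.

Shutter speed: 1/125 → 1/60 — 1 stop slower (brighter).
Aperture: f/22 → f/16 → f/11 → f/8 — 3 stops wider (brighter).
Net change so far: 4 stops brighter. Offset with the ISO: 1600 → 800 → 400 → 200 → 100.

ISO 100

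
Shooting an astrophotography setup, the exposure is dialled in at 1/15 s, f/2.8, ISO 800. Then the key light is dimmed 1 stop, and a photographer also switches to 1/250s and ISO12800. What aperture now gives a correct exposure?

Scene light: 1 stop darker.
Shutter speed: 1/15 → 1/30 → 1/60 → 1/125 → 1/250 — 4 stops faster (darker).
ISO: 800 → 1600 → 3200 → 6400 → 12800 — 4 stops raised (brighter).
Net so far: 1 stop darker. Aperture: f/2.8 → f/2.

f/2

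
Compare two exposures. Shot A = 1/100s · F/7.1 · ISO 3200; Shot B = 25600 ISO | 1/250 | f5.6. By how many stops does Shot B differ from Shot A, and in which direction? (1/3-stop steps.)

2 1/3 stops brighter

Aperture: f/7.1 → f/6.3 → f/5.6 — 2/3 stop opened up (brighter).
Shutter speed: 1/100 → 1/125 → 1/160 → 1/200 → 1/250 — 1 1/3 stops shorter (darker).
ISO: 3200 → 4000 → 5000 → 6400 → 8000 → 10000 → 12800 → 16000 → 20000 → 25600 — 3 stops higher (brighter).
Net: +2/3 −1 1/3 +3 = +2 1/3 stops.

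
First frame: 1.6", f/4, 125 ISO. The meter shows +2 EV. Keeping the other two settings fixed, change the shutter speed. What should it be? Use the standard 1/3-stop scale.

Overexposed by 2 stops → need 2 stops darker.
Shutter speed: 1.6 → 1.3 → 1 → 0.8 → 0.6 → 0.5 → 0.4.

0.4 s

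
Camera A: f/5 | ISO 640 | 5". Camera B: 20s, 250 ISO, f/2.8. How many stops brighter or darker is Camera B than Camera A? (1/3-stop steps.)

Aperture: f/5 → f/4.5 → f/4 → f/3.5 → f/3.2 → f/2.8 — 1 2/3 stops wider (brighter).
Shutter speed: 5 → 6 → 8 → 10 → 13 → 15 → 20 — 2 stops slower (brighter).
ISO: 640 → 500 → 400 → 320 → 250 — 1 1/3 stops dropped (darker).
Net: +1 2/3 +2 −1 1/3 = +2 1/3 stops.

2 1/3 stops brighter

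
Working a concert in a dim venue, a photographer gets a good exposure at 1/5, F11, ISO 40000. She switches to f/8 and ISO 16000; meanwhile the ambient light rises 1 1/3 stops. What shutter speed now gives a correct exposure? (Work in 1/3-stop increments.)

1/10s

Scene light: 1 1/3 stops brighter.
Aperture: f/11 → f/10 → f/9 → f/8 — 1 stop opened up (brighter).
ISO: 40000 → 32000 → 25600 → 20000 → 16000 — 1 1/3 stops lower (darker).
Net so far: 1 stop brighter. Shutter speed: 1/5 → 1/6 → 1/8 → 1/10.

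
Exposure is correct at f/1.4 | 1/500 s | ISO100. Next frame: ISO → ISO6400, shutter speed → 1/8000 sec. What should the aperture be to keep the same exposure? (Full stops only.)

f/2.8

ISO: 100 → 200 → 400 → 800 → 1600 → 3200 → 6400 — 6 stops higher (brighter).
Shutter speed: 1/500 → 1/1000 → 1/2000 → 1/4000 → 1/8000 — 4 stops faster (darker).
Net change so far: 2 stops brighter. Offset with the aperture: f/1.4 → f/2 → f/2.8.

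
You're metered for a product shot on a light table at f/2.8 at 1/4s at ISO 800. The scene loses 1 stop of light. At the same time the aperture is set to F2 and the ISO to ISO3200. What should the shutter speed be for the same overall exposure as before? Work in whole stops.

Scene light: 1 stop darker.
Aperture: f/2.8 → f/2 — 1 stop wider (brighter).
ISO: 800 → 1600 → 3200 — 2 stops raised (brighter).
Net so far: 2 stops brighter. Shutter speed: 1/4 → 1/8 → 1/15.

1/15s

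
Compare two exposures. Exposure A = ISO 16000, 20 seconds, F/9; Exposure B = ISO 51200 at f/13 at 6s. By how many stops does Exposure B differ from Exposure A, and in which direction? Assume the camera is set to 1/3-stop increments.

1 stop darker

Aperture: f/9 → f/10 → f/11 → f/13 — 1 stop stopped down (darker).
Shutter speed: 20 → 15 → 13 → 10 → 8 → 6 — 1 2/3 stops faster (darker).
ISO: 16000 → 20000 → 25600 → 32000 → 40000 → 51200 — 1 2/3 stops higher (brighter).
Net: −1 −1 2/3 +1 2/3 = −1 stop.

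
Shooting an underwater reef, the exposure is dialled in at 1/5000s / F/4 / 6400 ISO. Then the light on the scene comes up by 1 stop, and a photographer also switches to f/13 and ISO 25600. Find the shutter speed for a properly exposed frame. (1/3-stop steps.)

1/4000s

Scene light: 1 stop brighter.
Aperture: f/4 → f/4.5 → f/5 → f/5.6 → f/6.3 → f/7.1 → f/8 → f/9 → f/10 → f/11 → f/13 — 3 1/3 stops smaller aperture (darker).
ISO: 6400 → 8000 → 10000 → 12800 → 16000 → 20000 → 25600 — 2 stops higher (brighter).
Net so far: 1/3 stop darker. Shutter speed: 1/5000 → 1/4000.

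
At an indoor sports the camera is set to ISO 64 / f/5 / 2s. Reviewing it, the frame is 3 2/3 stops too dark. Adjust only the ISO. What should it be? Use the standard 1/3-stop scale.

Underexposed by 3 2/3 stops → need 3 2/3 stops brighter.
ISO: 64 → 80 → 100 → 125 → 160 → 200 → 250 → 320 → 400 → 500 → 640 → 800.

ISO 800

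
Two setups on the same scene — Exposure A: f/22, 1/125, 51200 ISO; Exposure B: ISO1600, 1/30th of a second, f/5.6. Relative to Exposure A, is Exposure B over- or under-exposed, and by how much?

1 stop brighter

Aperture: f/22 → f/16 → f/11 → f/8 → f/5.6 — 4 stops wider (brighter).
Shutter speed: 1/125 → 1/60 → 1/30 — 2 stops slower (brighter).
ISO: 51200 → 25600 → 12800 → 6400 → 3200 → 1600 — 5 stops dropped (darker).
Net: +4 +2 −5 = +1 stop.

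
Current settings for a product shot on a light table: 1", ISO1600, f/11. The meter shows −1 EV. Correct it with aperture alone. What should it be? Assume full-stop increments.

f/8

Underexposed by 1 stop → need 1 stop brighter.
Aperture: f/11 → f/8.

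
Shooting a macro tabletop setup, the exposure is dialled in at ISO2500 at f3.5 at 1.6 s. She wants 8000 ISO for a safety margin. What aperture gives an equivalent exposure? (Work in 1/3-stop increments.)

f/6.3

ISO: 2500 → 3200 → 4000 → 5000 → 6400 → 8000 — 1 2/3 stops higher (brighter).
Need 1 2/3 stops darker from the aperture: f/3.5 → f/4 → f/4.5 → f/5 → f/5.6 → f/6.3.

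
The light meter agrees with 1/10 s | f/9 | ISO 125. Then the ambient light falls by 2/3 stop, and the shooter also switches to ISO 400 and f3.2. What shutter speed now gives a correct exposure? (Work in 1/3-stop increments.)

1/160s

Scene light: 2/3 stop darker.
ISO: 125 → 160 → 200 → 250 → 320 → 400 — 1 2/3 stops raised (brighter).
Aperture: f/9 → f/8 → f/7.1 → f/6.3 → f/5.6 → f/5 → f/4.5 → f/4 → f/3.5 → f/3.2 — 3 stops opened up (brighter).
Net so far: 4 stops brighter. Shutter speed: 1/10 → 1/13 → 1/15 → 1/20 → 1/25 → 1/30 → 1/40 → 1/50 → 1/60 → 1/80 → 1/100 → 1/125 → 1/160.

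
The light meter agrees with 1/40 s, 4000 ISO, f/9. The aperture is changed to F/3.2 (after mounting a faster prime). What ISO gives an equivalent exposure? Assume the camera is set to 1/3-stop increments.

Aperture: f/9 → f/8 → f/7.1 → f/6.3 → f/5.6 → f/5 → f/4.5 → f/4 → f/3.5 → f/3.2 — 3 stops larger aperture (brighter).
Need 3 stops darker from the ISO: 4000 → 3200 → 2500 → 2000 → 1600 → 1250 → 1000 → 800 → 640 → 500.

ISO 500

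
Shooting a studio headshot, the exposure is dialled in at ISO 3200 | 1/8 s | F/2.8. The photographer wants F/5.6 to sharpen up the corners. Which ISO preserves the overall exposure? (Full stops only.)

ISO 12800

Aperture: f/2.8 → f/4 → f/5.6 — 2 stops smaller aperture (darker).
Need 2 stops brighter from the ISO: 3200 → 6400 → 12800.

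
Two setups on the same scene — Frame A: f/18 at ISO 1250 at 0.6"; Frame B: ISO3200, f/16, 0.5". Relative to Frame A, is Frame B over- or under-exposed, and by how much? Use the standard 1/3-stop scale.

1 1/3 stops brighter

Aperture: f/18 → f/16 — 1/3 stop opened up (brighter).
Shutter speed: 0.6 → 0.5 — 1/3 stop shorter (darker).
ISO: 1250 → 1600 → 2000 → 2500 → 3200 — 1 1/3 stops raised (brighter).
Net: +1/3 −1/3 +1 1/3 = +1 1/3 stops.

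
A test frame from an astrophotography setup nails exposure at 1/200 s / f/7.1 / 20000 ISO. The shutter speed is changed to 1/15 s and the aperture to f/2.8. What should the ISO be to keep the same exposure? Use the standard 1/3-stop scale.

ISO 250

Shutter speed: 1/200 → 1/160 → 1/125 → 1/100 → 1/80 → 1/60 → 1/50 → 1/40 → 1/30 → 1/25 → 1/20 → 1/15 — 3 2/3 stops slower (brighter).
Aperture: f/7.1 → f/6.3 → f/5.6 → f/5 → f/4.5 → f/4 → f/3.5 → f/3.2 → f/2.8 — 2 2/3 stops opened up (brighter).
Net change so far: 6 1/3 stops brighter. Offset with the ISO: 20000 → 16000 → 12800 → 10000 → 8000 → 6400 → 5000 → 4000 → 3200 → 2500 → 2000 → 1600 → 1250 → 1000 → 800 → 640 → 500 → 400 → 320 → 250.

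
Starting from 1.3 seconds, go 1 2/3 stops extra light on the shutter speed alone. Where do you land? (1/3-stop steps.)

4 s

Shutter speed: 1.3 → 1.6 → 2 → 2.5 → 3.2 → 4 — 1 2/3 stops slower (brighter).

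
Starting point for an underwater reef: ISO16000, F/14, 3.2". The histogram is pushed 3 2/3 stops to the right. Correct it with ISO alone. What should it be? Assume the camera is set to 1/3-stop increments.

Overexposed by 3 2/3 stops → need 3 2/3 stops darker.
ISO: 16000 → 12800 → 10000 → 8000 → 6400 → 5000 → 4000 → 3200 → 2500 → 2000 → 1600 → 1250.

ISO 1250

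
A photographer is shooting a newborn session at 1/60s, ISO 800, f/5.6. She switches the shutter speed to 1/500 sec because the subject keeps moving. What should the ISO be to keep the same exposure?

Shutter speed: 1/60 → 1/125 → 1/250 → 1/500 — 3 stops shorter (darker).
Need 3 stops brighter from the ISO: 800 → 1600 → 3200 → 6400.

ISO 6400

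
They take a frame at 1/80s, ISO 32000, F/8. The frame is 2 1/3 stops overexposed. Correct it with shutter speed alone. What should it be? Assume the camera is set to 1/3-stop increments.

Overexposed by 2 1/3 stops → need 2 1/3 stops darker.
Shutter speed: 1/80 → 1/100 → 1/125 → 1/160 → 1/200 → 1/250 → 1/320 → 1/400.

1/400s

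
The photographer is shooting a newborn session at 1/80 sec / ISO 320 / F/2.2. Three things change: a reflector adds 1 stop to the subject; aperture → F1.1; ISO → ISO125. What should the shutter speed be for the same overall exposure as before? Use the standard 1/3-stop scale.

1/250s

Scene light: 1 stop brighter.
Aperture: f/2.2 → f/2 → f/1.8 → f/1.6 → f/1.4 → f/1.2 → f/1.1 — 2 stops opened up (brighter).
ISO: 320 → 250 → 200 → 160 → 125 — 1 1/3 stops dropped (darker).
Net so far: 1 2/3 stops brighter. Shutter speed: 1/80 → 1/100 → 1/125 → 1/160 → 1/200 → 1/250.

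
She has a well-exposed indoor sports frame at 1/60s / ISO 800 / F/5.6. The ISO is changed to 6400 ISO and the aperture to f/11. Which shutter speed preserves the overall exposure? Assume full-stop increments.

1/125s

ISO: 800 → 1600 → 3200 → 6400 — 3 stops higher (brighter).
Aperture: f/5.6 → f/8 → f/11 — 2 stops narrower (darker).
Net change so far: 1 stop brighter. Offset with the shutter speed: 1/60 → 1/125.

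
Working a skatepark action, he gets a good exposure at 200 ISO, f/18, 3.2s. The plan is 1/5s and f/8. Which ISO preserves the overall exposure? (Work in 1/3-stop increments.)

ISO 640

Shutter speed: 3.2 → 2.5 → 2 → 1.6 → 1.3 → 1 → 0.8 → 0.6 → 0.5 → 0.4 → 0.3 → 1/4 → 1/5 — 4 stops shorter (darker).
Aperture: f/18 → f/16 → f/14 → f/13 → f/11 → f/10 → f/9 → f/8 — 2 1/3 stops wider (brighter).
Net change so far: 1 2/3 stops darker. Offset with the ISO: 200 → 250 → 320 → 400 → 500 → 640.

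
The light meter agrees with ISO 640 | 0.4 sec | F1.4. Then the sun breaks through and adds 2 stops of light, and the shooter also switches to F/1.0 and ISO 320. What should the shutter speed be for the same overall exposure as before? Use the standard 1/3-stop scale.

1/10s

Scene light: 2 stops brighter.
Aperture: f/1.4 → f/1.2 → f/1.1 → f/1.0 — 1 stop larger aperture (brighter).
ISO: 640 → 500 → 400 → 320 — 1 stop dropped (darker).
Net so far: 2 stops brighter. Shutter speed: 0.4 → 0.3 → 1/4 → 1/5 → 1/6 → 1/8 → 1/10.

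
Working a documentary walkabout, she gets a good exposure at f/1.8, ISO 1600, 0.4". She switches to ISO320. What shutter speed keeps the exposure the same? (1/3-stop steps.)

2 s

ISO: 1600 → 1250 → 1000 → 800 → 640 → 500 → 400 → 320 — 2 1/3 stops lower (darker).
Need 2 1/3 stops brighter from the shutter speed: 0.4 → 0.5 → 0.6 → 0.8 → 1 → 1.3 → 1.6 → 2.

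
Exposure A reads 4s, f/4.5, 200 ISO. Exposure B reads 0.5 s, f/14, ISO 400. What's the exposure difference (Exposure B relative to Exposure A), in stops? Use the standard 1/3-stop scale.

Aperture: f/4.5 → f/5 → f/5.6 → f/6.3 → f/7.1 → f/8 → f/9 → f/10 → f/11 → f/13 → f/14 — 3 1/3 stops smaller aperture (darker).
Shutter speed: 4 → 3.2 → 2.5 → 2 → 1.6 → 1.3 → 1 → 0.8 → 0.6 → 0.5 — 3 stops faster (darker).
ISO: 200 → 250 → 320 → 400 — 1 stop raised (brighter).
Net: −3 1/3 −3 +1 = −5 1/3 stops.

5 1/3 stops darker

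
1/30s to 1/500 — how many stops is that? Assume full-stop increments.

4 stops

1/30 → 1/60 → 1/125 → 1/250 → 1/500 — count the steps: 4 stops.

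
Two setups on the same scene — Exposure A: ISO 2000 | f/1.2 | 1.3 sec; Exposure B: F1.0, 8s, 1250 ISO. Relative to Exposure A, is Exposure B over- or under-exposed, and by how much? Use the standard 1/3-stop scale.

Aperture: f/1.2 → f/1.1 → f/1.0 — 2/3 stop wider (brighter).
Shutter speed: 1.3 → 1.6 → 2 → 2.5 → 3.2 → 4 → 5 → 6 → 8 — 2 2/3 stops longer (brighter).
ISO: 2000 → 1600 → 1250 — 2/3 stop dropped (darker).
Net: +2/3 +2 2/3 −2/3 = +2 2/3 stops.

2 2/3 stops brighter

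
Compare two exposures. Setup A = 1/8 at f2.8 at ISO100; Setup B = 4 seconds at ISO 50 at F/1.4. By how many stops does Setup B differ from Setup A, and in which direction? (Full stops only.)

6 stops brighter

Aperture: f/2.8 → f/2 → f/1.4 — 2 stops wider (brighter).
Shutter speed: 1/8 → 1/4 → 1/2 → 1 → 2 → 4 — 5 stops longer (brighter).
ISO: 100 → 50 — 1 stop dropped (darker).
Net: +2 +5 −1 = +6 stops.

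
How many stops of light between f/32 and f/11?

f/32 → f/22 → f/16 → f/11 — count the steps: 3 stops.

3 stops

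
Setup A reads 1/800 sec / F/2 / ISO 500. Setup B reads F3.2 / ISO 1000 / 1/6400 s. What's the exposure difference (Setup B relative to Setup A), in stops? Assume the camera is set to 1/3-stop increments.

3 1/3 stops darker

Aperture: f/2 → f/2.2 → f/2.5 → f/2.8 → f/3.2 — 1 1/3 stops stopped down (darker).
Shutter speed: 1/800 → 1/1000 → 1/1250 → 1/1600 → 1/2000 → 1/2500 → 1/3200 → 1/4000 → 1/5000 → 1/6400 — 3 stops shorter (darker).
ISO: 500 → 640 → 800 → 1000 — 1 stop higher (brighter).
Net: −1 1/3 −3 +1 = −3 1/3 stops.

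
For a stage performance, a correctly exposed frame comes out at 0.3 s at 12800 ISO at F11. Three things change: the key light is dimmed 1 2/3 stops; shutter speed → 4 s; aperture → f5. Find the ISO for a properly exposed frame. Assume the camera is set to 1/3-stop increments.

Scene light: 1 2/3 stops darker.
Shutter speed: 0.3 → 0.4 → 0.5 → 0.6 → 0.8 → 1 → 1.3 → 1.6 → 2 → 2.5 → 3.2 → 4 — 3 2/3 stops slower (brighter).
Aperture: f/11 → f/10 → f/9 → f/8 → f/7.1 → f/6.3 → f/5.6 → f/5 — 2 1/3 stops wider (brighter).
Net so far: 4 1/3 stops brighter. ISO: 12800 → 10000 → 8000 → 6400 → 5000 → 4000 → 3200 → 2500 → 2000 → 1600 → 1250 → 1000 → 800 → 640.

ISO 640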